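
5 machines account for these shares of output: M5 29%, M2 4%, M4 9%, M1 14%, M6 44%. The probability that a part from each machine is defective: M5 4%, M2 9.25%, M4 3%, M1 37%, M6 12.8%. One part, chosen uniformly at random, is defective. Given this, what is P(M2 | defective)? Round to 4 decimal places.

Prior × likelihood for each hypothesis:
  M5: 0.29 × 0.04 = 0.0116
  M2: 0.04 × 0.0925 = 0.0037
  M4: 0.09 × 0.03 = 0.0027
  M1: 0.14 × 0.37 = 0.0518
  M6: 0.44 × 0.128 = 0.05632
Total = 0.12612.
P(M2 | evidence) = 0.0037 / 0.12612 ≈ 0.0293.

0.0293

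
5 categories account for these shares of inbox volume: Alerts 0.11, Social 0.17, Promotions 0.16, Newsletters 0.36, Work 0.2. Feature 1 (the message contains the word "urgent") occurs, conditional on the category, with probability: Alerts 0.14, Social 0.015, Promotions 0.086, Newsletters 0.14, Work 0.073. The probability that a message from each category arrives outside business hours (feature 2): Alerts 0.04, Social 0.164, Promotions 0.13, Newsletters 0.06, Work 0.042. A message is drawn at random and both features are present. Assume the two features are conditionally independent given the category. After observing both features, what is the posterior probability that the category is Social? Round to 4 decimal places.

0.0647

Compute prior × likelihood for every hypothesis:
  Alerts: 0.11 × 0.14 × 0.04 = 0.000616
  Social: 0.17 × 0.015 × 0.164 = 0.0004182
  Promotions: 0.16 × 0.086 × 0.13 = 0.0017888
  Newsletters: 0.36 × 0.14 × 0.06 = 0.003024
  Work: 0.2 × 0.073 × 0.042 = 0.0006132
Normalizing constant = 0.0064602.
P(Social | evidence) = 0.0004182 / 0.0064602 ≈ 0.0647.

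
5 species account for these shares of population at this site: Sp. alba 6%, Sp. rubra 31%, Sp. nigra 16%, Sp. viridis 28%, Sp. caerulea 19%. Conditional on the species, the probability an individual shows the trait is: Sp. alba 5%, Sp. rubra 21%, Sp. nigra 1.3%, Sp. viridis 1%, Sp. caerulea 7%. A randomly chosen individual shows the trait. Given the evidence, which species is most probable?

By Bayes' rule, posterior ∝ prior × likelihood:
  Sp. alba: 0.06 × 0.05 = 0.003
  Sp. rubra: 0.31 × 0.21 = 0.0651
  Sp. nigra: 0.16 × 0.013 = 0.00208
  Sp. viridis: 0.28 × 0.01 = 0.0028
  Sp. caerulea: 0.19 × 0.07 = 0.0133
Total = 0.08628.
Largest term belongs to Sp. rubra, so Sp. rubra is most probable.

Sp. rubra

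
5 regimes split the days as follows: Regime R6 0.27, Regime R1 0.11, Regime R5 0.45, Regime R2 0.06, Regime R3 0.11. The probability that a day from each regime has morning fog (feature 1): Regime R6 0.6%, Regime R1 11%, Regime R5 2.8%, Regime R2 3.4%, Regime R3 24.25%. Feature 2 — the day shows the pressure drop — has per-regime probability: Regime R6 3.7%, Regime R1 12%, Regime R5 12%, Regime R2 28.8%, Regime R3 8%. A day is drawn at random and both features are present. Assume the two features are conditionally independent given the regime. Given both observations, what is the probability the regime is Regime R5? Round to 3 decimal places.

Unnormalized posteriors (prior × likelihood):
  Regime R6: 0.27 × 0.006 × 0.037 = 0.00005994
  Regime R1: 0.11 × 0.11 × 0.12 = 0.001452
  Regime R5: 0.45 × 0.028 × 0.12 = 0.001512
  Regime R2: 0.06 × 0.034 × 0.288 = 0.00058752
  Regime R3: 0.11 × 0.2425 × 0.08 = 0.002134
Normalizing constant = 0.00574546.
P(Regime R5 | evidence) = 0.001512 / 0.00574546 ≈ 0.263.

0.263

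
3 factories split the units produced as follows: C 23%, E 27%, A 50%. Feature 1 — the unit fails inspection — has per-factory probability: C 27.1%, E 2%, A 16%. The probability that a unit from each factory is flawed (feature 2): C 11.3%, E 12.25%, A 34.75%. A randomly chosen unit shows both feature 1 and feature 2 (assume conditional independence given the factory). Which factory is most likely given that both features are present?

A

Compute prior × likelihood for every hypothesis:
  C: 0.23 × 0.271 × 0.113 = 0.00704329
  E: 0.27 × 0.02 × 0.1225 = 0.0006615
  A: 0.5 × 0.16 × 0.3475 = 0.0278
Total = 0.03550479.
Largest term belongs to A, so A is most probable.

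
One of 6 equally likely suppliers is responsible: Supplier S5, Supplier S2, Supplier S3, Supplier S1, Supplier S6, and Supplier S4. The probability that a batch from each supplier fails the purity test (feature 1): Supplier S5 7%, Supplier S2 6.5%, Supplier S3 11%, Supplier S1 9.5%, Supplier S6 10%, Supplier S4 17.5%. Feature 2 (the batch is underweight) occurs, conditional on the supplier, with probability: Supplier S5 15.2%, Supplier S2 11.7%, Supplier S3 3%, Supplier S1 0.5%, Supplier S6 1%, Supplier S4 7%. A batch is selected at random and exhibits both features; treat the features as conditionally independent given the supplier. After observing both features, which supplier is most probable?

Since the prior is uniform, the posterior is proportional to the likelihood:
  Supplier S5: 0.07 × 0.152 = 0.01064
  Supplier S2: 0.065 × 0.117 = 0.007605
  Supplier S3: 0.11 × 0.03 = 0.0033
  Supplier S1: 0.095 × 0.005 = 0.000475
  Supplier S6: 0.1 × 0.01 = 0.001
  Supplier S4: 0.175 × 0.07 = 0.01225
Sum = 0.03527.
Largest term belongs to Supplier S4, so Supplier S4 is most probable.

Supplier S4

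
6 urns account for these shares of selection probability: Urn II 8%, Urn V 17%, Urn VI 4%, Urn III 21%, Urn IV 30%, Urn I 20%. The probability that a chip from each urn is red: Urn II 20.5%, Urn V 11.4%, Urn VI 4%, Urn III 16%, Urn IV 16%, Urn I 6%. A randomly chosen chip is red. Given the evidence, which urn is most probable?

Urn IV

Compute prior × likelihood for every hypothesis:
  Urn II: 0.08 × 0.205 = 0.0164
  Urn V: 0.17 × 0.114 = 0.01938
  Urn VI: 0.04 × 0.04 = 0.0016
  Urn III: 0.21 × 0.16 = 0.0336
  Urn IV: 0.3 × 0.16 = 0.048
  Urn I: 0.2 × 0.06 = 0.012
Total = 0.13098.
Largest term belongs to Urn IV, so Urn IV is most probable.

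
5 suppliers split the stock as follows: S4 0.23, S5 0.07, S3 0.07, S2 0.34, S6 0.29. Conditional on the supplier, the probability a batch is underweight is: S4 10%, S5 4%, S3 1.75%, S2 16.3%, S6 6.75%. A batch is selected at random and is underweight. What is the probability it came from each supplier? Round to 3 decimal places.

S4 0.225, S5 0.027, S3 0.012, S2 0.543, S6 0.192

Unnormalized posteriors (prior × likelihood):
  S4: 0.23 × 0.1 = 0.023
  S5: 0.07 × 0.04 = 0.0028
  S3: 0.07 × 0.0175 = 0.001225
  S2: 0.34 × 0.163 = 0.05542
  S6: 0.29 × 0.0675 = 0.019575
Total = 0.10202.
P(S4 | underweight) = 0.023/0.10202 ≈ 0.225
P(S5 | underweight) = 0.0028/0.10202 ≈ 0.027
P(S3 | underweight) = 0.001225/0.10202 ≈ 0.012
P(S2 | underweight) = 0.05542/0.10202 ≈ 0.543
P(S6 | underweight) = 0.019575/0.10202 ≈ 0.192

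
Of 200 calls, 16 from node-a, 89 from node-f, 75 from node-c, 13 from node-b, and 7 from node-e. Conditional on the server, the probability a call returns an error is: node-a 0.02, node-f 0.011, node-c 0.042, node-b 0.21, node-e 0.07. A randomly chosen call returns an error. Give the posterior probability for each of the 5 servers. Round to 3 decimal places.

node-a 0.042, node-f 0.128, node-c 0.411, node-b 0.356, node-e 0.064

Unnormalized posteriors (prior × likelihood):
  node-a: 0.08 × 0.02 = 0.0016
  node-f: 0.445 × 0.011 = 0.004895
  node-c: 0.375 × 0.042 = 0.01575
  node-b: 0.065 × 0.21 = 0.01365
  node-e: 0.035 × 0.07 = 0.00245
Normalizing constant = 0.038345.
P(node-a | error) = 0.0016/0.038345 ≈ 0.042
P(node-f | error) = 0.004895/0.038345 ≈ 0.128
P(node-c | error) = 0.01575/0.038345 ≈ 0.411
P(node-b | error) = 0.01365/0.038345 ≈ 0.356
P(node-e | error) = 0.00245/0.038345 ≈ 0.064
(Check: 0.042+0.128+0.411+0.356+0.064 = 1.001.)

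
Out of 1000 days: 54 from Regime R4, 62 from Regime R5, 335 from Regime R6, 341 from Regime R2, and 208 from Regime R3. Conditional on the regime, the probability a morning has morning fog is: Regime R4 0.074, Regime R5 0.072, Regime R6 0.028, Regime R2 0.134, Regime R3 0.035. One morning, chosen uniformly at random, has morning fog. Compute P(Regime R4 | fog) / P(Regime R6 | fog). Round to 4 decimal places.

0.4260

Unnormalized posteriors (prior × likelihood):
  Regime R4: 0.054 × 0.074 = 0.003996
  Regime R5: 0.062 × 0.072 = 0.004464
  Regime R6: 0.335 × 0.028 = 0.00938
  Regime R2: 0.341 × 0.134 = 0.045694
  Regime R3: 0.208 × 0.035 = 0.00728
Normalizing constant = 0.070814.
The ratio is 0.003996 / 0.00938 (the normalizer cancels) = 0.4260.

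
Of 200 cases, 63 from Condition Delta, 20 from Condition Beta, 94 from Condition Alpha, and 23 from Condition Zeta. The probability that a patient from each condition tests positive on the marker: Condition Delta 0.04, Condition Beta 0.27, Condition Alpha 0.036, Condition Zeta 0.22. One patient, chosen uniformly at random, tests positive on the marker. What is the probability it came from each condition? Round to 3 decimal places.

Condition Delta 0.154, Condition Beta 0.330, Condition Alpha 0.207, Condition Zeta 0.309

Compute prior × likelihood for every hypothesis:
  Condition Delta: 0.315 × 0.04 = 0.0126
  Condition Beta: 0.1 × 0.27 = 0.027
  Condition Alpha: 0.47 × 0.036 = 0.01692
  Condition Zeta: 0.115 × 0.22 = 0.0253
Normalizing constant = 0.08182.
P(Condition Delta | marker-positive) = 0.0126/0.08182 ≈ 0.154
P(Condition Beta | marker-positive) = 0.027/0.08182 ≈ 0.330
P(Condition Alpha | marker-positive) = 0.01692/0.08182 ≈ 0.207
P(Condition Zeta | marker-positive) = 0.0253/0.08182 ≈ 0.309
(Check: 0.154+0.330+0.207+0.309 = 1.000.)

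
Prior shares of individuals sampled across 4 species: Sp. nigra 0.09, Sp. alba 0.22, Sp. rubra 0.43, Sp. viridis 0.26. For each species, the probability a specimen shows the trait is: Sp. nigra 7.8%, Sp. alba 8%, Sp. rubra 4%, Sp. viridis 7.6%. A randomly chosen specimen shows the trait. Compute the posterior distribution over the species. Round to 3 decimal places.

Sp. nigra 0.114, Sp. alba 0.286, Sp. rubra 0.279, Sp. viridis 0.321

Compute prior × likelihood for every hypothesis:
  Sp. nigra: 0.09 × 0.078 = 0.00702
  Sp. alba: 0.22 × 0.08 = 0.0176
  Sp. rubra: 0.43 × 0.04 = 0.0172
  Sp. viridis: 0.26 × 0.076 = 0.01976
Normalizing constant = 0.06158.
P(Sp. nigra | trait) = 0.00702/0.06158 ≈ 0.114
P(Sp. alba | trait) = 0.0176/0.06158 ≈ 0.286
P(Sp. rubra | trait) = 0.0172/0.06158 ≈ 0.279
P(Sp. viridis | trait) = 0.01976/0.06158 ≈ 0.321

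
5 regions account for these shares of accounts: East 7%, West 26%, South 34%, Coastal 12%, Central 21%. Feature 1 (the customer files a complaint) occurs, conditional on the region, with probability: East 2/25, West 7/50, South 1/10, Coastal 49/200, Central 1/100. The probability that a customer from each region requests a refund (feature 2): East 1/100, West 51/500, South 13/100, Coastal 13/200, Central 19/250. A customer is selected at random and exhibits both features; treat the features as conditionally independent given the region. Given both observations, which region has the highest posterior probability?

South

Compute prior × likelihood for every hypothesis:
  East: 0.07 × 0.08 × 0.01 = 0.000056
  West: 0.26 × 0.14 × 0.102 = 0.0037128
  South: 0.34 × 0.1 × 0.13 = 0.00442
  Coastal: 0.12 × 0.245 × 0.065 = 0.001911
  Central: 0.21 × 0.01 × 0.076 = 0.0001596
Normalizing constant = 0.0102594.
Largest term belongs to South, so South is most probable.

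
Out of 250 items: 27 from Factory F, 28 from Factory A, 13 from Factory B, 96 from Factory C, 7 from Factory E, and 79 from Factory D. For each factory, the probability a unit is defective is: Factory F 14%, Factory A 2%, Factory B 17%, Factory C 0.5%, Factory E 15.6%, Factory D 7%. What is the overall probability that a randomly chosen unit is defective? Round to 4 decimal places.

Prior × likelihood for each hypothesis:
  Factory F: 0.108 × 0.14 = 0.01512
  Factory A: 0.112 × 0.02 = 0.00224
  Factory B: 0.052 × 0.17 = 0.00884
  Factory C: 0.384 × 0.005 = 0.00192
  Factory E: 0.028 × 0.156 = 0.004368
  Factory D: 0.316 × 0.07 = 0.02212
P(defective) = 0.01512 + 0.00224 + 0.00884 + 0.00192 + 0.004368 + 0.02212 = 0.054608 → 0.0546.

0.0546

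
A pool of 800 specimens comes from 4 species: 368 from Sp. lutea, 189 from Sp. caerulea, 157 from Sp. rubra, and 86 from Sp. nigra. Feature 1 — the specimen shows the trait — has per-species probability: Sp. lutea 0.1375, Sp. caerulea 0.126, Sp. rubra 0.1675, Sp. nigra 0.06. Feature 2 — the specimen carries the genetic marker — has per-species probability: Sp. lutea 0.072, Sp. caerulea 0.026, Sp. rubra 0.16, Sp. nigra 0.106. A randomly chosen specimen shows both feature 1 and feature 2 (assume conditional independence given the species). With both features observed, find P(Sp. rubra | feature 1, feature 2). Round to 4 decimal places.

Prior × likelihood for each hypothesis:
  Sp. lutea: 0.46 × 0.1375 × 0.072 = 0.004554
  Sp. caerulea: 0.23625 × 0.126 × 0.026 = 0.000773955
  Sp. rubra: 0.19625 × 0.1675 × 0.16 = 0.0052595
  Sp. nigra: 0.1075 × 0.06 × 0.106 = 0.0006837
Sum = 0.011271155.
P(Sp. rubra | evidence) = 0.0052595 / 0.011271155 ≈ 0.4666.

0.4666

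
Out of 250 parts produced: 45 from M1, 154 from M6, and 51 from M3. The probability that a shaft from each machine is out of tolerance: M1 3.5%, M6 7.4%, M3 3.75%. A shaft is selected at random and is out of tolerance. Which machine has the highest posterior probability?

M6

Prior × likelihood for each hypothesis:
  M1: 0.18 × 0.035 = 0.0063
  M6: 0.616 × 0.074 = 0.045584
  M3: 0.204 × 0.0375 = 0.00765
Total = 0.059534.
Largest term belongs to M6, so M6 is most probable.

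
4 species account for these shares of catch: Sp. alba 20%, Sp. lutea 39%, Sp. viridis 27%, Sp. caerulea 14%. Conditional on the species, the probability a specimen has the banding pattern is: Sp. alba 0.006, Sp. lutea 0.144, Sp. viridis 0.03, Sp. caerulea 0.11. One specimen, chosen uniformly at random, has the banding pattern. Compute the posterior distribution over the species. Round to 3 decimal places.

By Bayes' rule, posterior ∝ prior × likelihood:
  Sp. alba: 0.2 × 0.006 = 0.0012
  Sp. lutea: 0.39 × 0.144 = 0.05616
  Sp. viridis: 0.27 × 0.03 = 0.0081
  Sp. caerulea: 0.14 × 0.11 = 0.0154
Sum = 0.08086.
P(Sp. alba | banded) = 0.0012/0.08086 ≈ 0.015
P(Sp. lutea | banded) = 0.05616/0.08086 ≈ 0.695
P(Sp. viridis | banded) = 0.0081/0.08086 ≈ 0.100
P(Sp. caerulea | banded) = 0.0154/0.08086 ≈ 0.190

Sp. alba 0.015, Sp. lutea 0.695, Sp. viridis 0.100, Sp. caerulea 0.190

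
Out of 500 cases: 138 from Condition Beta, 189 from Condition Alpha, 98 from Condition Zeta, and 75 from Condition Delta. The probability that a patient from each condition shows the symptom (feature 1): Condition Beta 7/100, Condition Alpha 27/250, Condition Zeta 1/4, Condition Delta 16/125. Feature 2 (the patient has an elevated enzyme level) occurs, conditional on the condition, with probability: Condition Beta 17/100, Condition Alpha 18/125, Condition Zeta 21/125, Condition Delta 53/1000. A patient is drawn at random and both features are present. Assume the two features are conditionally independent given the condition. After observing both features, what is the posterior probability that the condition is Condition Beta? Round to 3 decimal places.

Prior × likelihood for each hypothesis:
  Condition Beta: 0.276 × 0.07 × 0.17 = 0.0032844
  Condition Alpha: 0.378 × 0.108 × 0.144 = 0.005878656
  Condition Zeta: 0.196 × 0.25 × 0.168 = 0.008232
  Condition Delta: 0.15 × 0.128 × 0.053 = 0.0010176
Sum = 0.018412656.
P(Condition Beta | evidence) = 0.0032844 / 0.018412656 ≈ 0.178.

0.178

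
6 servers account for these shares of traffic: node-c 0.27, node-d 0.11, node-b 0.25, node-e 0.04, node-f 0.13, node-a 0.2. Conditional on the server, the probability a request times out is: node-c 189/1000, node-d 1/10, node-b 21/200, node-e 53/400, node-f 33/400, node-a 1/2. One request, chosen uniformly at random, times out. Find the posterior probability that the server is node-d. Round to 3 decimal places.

0.054

Unnormalized posteriors (prior × likelihood):
  node-c: 0.27 × 0.189 = 0.05103
  node-d: 0.11 × 0.1 = 0.011
  node-b: 0.25 × 0.105 = 0.02625
  node-e: 0.04 × 0.1325 = 0.0053
  node-f: 0.13 × 0.0825 = 0.010725
  node-a: 0.2 × 0.5 = 0.1
Total = 0.204305.
P(node-d | evidence) = 0.011 / 0.204305 ≈ 0.054.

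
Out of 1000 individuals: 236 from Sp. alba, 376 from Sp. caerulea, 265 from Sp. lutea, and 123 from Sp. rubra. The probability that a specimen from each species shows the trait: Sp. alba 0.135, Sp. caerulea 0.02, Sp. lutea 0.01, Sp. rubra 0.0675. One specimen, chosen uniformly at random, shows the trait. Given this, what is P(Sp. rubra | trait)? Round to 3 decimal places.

0.165

By Bayes' rule, posterior ∝ prior × likelihood:
  Sp. alba: 0.236 × 0.135 = 0.03186
  Sp. caerulea: 0.376 × 0.02 = 0.00752
  Sp. lutea: 0.265 × 0.01 = 0.00265
  Sp. rubra: 0.123 × 0.0675 = 0.0083025
Total = 0.0503325.
P(Sp. rubra | evidence) = 0.0083025 / 0.0503325 ≈ 0.165.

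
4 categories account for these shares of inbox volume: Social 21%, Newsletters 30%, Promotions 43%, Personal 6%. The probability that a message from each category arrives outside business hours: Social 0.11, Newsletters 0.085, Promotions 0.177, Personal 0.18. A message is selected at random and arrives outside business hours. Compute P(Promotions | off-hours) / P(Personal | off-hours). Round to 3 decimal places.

Prior × likelihood for each hypothesis:
  Social: 0.21 × 0.11 = 0.0231
  Newsletters: 0.3 × 0.085 = 0.0255
  Promotions: 0.43 × 0.177 = 0.07611
  Personal: 0.06 × 0.18 = 0.0108
Sum = 0.13551.
The ratio is 0.07611 / 0.0108 (the normalizer cancels) = 7.047.

7.047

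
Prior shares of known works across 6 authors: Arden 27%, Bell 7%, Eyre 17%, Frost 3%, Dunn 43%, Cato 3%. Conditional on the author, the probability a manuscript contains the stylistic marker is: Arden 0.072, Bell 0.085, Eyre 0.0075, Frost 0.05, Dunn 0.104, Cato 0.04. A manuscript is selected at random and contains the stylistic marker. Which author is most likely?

Dunn

Compute prior × likelihood for every hypothesis:
  Arden: 0.27 × 0.072 = 0.01944
  Bell: 0.07 × 0.085 = 0.00595
  Eyre: 0.17 × 0.0075 = 0.001275
  Frost: 0.03 × 0.05 = 0.0015
  Dunn: 0.43 × 0.104 = 0.04472
  Cato: 0.03 × 0.04 = 0.0012
Total = 0.074085.
Largest term belongs to Dunn, so Dunn is most probable.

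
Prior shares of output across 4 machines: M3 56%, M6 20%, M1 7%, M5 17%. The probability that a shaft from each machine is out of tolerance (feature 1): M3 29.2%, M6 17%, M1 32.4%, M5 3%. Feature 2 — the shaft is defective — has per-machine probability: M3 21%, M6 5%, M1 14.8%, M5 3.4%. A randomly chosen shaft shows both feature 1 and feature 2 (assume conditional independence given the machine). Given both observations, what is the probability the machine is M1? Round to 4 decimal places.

0.0848

Prior × likelihood for each hypothesis:
  M3: 0.56 × 0.292 × 0.21 = 0.0343392
  M6: 0.2 × 0.17 × 0.05 = 0.0017
  M1: 0.07 × 0.324 × 0.148 = 0.00335664
  M5: 0.17 × 0.03 × 0.034 = 0.0001734
Sum = 0.03956924.
P(M1 | evidence) = 0.00335664 / 0.03956924 ≈ 0.0848.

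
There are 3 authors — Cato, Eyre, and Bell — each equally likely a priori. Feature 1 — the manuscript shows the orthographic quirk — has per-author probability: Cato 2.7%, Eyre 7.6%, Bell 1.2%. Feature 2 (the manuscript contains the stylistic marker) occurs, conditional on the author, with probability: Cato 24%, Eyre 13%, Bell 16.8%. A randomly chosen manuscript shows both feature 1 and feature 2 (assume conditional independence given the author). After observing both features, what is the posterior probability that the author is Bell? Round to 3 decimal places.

With a uniform prior (1/3 each), posterior ∝ likelihood:
  Cato: 0.027 × 0.24 = 0.00648
  Eyre: 0.076 × 0.13 = 0.00988
  Bell: 0.012 × 0.168 = 0.002016
Sum = 0.018376.
P(Bell | evidence) = 0.002016 / 0.018376 ≈ 0.110.

0.110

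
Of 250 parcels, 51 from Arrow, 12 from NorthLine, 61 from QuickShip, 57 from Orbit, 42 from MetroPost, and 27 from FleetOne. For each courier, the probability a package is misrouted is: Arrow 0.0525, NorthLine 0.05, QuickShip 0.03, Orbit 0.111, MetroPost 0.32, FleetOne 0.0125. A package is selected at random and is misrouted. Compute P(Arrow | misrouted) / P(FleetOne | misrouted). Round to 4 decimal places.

By Bayes' rule, posterior ∝ prior × likelihood:
  Arrow: 0.204 × 0.0525 = 0.01071
  NorthLine: 0.048 × 0.05 = 0.0024
  QuickShip: 0.244 × 0.03 = 0.00732
  Orbit: 0.228 × 0.111 = 0.025308
  MetroPost: 0.168 × 0.32 = 0.05376
  FleetOne: 0.108 × 0.0125 = 0.00135
Normalizing constant = 0.100848.
The ratio is 0.01071 / 0.00135 (the normalizer cancels) = 7.9333.

7.9333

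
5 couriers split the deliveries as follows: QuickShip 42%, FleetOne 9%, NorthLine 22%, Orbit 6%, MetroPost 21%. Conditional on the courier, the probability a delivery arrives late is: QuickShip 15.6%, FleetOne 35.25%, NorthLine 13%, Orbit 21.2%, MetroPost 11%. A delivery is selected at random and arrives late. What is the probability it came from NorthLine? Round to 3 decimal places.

Unnormalized posteriors (prior × likelihood):
  QuickShip: 0.42 × 0.156 = 0.06552
  FleetOne: 0.09 × 0.3525 = 0.031725
  NorthLine: 0.22 × 0.13 = 0.0286
  Orbit: 0.06 × 0.212 = 0.01272
  MetroPost: 0.21 × 0.11 = 0.0231
Normalizing constant = 0.161665.
P(NorthLine | evidence) = 0.0286 / 0.161665 ≈ 0.177.

0.177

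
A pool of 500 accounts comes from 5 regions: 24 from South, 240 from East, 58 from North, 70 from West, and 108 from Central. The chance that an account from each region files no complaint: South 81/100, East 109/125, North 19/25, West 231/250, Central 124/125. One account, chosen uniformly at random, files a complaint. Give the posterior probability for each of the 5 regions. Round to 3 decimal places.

Taking complements, P(complaint | each) = South 0.19, East 0.128, North 0.24, West 0.076, Central 0.008.
Prior × likelihood for each hypothesis:
  South: 0.048 × 0.19 = 0.00912
  East: 0.48 × 0.128 = 0.06144
  North: 0.116 × 0.24 = 0.02784
  West: 0.14 × 0.076 = 0.01064
  Central: 0.216 × 0.008 = 0.001728
Sum = 0.110768.
P(South | complaint) = 0.00912/0.110768 ≈ 0.082
P(East | complaint) = 0.06144/0.110768 ≈ 0.555
P(North | complaint) = 0.02784/0.110768 ≈ 0.251
P(West | complaint) = 0.01064/0.110768 ≈ 0.096
P(Central | complaint) = 0.001728/0.110768 ≈ 0.016
(Check: 0.082+0.555+0.251+0.096+0.016 = 1.000.)

South 0.082, East 0.555, North 0.251, West 0.096, Central 0.016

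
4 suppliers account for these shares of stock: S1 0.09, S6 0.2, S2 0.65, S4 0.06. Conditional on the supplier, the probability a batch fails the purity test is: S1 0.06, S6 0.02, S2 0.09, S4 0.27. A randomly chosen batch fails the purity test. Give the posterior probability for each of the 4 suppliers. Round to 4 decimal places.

By Bayes' rule, posterior ∝ prior × likelihood:
  S1: 0.09 × 0.06 = 0.0054
  S6: 0.2 × 0.02 = 0.004
  S2: 0.65 × 0.09 = 0.0585
  S4: 0.06 × 0.27 = 0.0162
Total = 0.0841.
P(S1 | off-spec) = 0.0054/0.0841 ≈ 0.0642
P(S6 | off-spec) = 0.004/0.0841 ≈ 0.0476
P(S2 | off-spec) = 0.0585/0.0841 ≈ 0.6956
P(S4 | off-spec) = 0.0162/0.0841 ≈ 0.1926

S1 0.0642, S6 0.0476, S2 0.6956, S4 0.1926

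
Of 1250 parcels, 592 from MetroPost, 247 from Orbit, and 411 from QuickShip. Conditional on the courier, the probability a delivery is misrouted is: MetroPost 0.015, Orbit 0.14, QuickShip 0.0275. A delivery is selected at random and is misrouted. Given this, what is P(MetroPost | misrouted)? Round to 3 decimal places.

Unnormalized posteriors (prior × likelihood):
  MetroPost: 0.4736 × 0.015 = 0.007104
  Orbit: 0.1976 × 0.14 = 0.027664
  QuickShip: 0.3288 × 0.0275 = 0.009042
Sum = 0.04381.
P(MetroPost | evidence) = 0.007104 / 0.04381 ≈ 0.162.

0.162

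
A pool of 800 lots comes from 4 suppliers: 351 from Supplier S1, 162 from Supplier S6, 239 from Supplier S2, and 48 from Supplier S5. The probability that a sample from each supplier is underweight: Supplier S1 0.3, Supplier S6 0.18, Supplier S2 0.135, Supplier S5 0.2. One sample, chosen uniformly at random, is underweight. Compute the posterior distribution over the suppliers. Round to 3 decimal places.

Supplier S1 0.597, Supplier S6 0.165, Supplier S2 0.183, Supplier S5 0.054

Unnormalized posteriors (prior × likelihood):
  Supplier S1: 0.43875 × 0.3 = 0.131625
  Supplier S6: 0.2025 × 0.18 = 0.03645
  Supplier S2: 0.29875 × 0.135 = 0.04033125
  Supplier S5: 0.06 × 0.2 = 0.012
Sum = 0.22040625.
P(Supplier S1 | underweight) = 0.131625/0.22040625 ≈ 0.597
P(Supplier S6 | underweight) = 0.03645/0.22040625 ≈ 0.165
P(Supplier S2 | underweight) = 0.04033125/0.22040625 ≈ 0.183
P(Supplier S5 | underweight) = 0.012/0.22040625 ≈ 0.054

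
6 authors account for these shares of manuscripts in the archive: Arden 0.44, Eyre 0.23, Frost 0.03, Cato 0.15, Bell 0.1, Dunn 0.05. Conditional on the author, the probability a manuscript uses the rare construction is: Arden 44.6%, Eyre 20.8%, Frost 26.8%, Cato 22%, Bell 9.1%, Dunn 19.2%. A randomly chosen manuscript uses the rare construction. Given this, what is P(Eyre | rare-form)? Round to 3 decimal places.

Unnormalized posteriors (prior × likelihood):
  Arden: 0.44 × 0.446 = 0.19624
  Eyre: 0.23 × 0.208 = 0.04784
  Frost: 0.03 × 0.268 = 0.00804
  Cato: 0.15 × 0.22 = 0.033
  Bell: 0.1 × 0.091 = 0.0091
  Dunn: 0.05 × 0.192 = 0.0096
Normalizing constant = 0.30382.
P(Eyre | evidence) = 0.04784 / 0.30382 ≈ 0.157.

0.157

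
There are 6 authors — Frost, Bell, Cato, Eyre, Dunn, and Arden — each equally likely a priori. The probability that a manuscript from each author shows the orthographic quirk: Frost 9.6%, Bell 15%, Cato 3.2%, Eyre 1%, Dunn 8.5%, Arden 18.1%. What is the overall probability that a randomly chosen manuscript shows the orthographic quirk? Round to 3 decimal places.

Since the prior is uniform, the posterior is proportional to the likelihood:
  Frost: 0.096
  Bell: 0.15
  Cato: 0.032
  Eyre: 0.01
  Dunn: 0.085
  Arden: 0.181
P(quirk) = (1/6) × (0.096 + 0.15 + 0.032 + 0.01 + 0.085 + 0.181) = 0.554/6 ≈ 0.092.

0.092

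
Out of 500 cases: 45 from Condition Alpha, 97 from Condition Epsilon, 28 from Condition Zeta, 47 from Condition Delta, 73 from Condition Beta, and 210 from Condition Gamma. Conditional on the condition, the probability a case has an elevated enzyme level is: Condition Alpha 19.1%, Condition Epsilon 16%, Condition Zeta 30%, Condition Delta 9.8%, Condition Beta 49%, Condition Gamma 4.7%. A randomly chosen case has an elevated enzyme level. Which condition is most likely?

Condition Beta

By Bayes' rule, posterior ∝ prior × likelihood:
  Condition Alpha: 0.09 × 0.191 = 0.01719
  Condition Epsilon: 0.194 × 0.16 = 0.03104
  Condition Zeta: 0.056 × 0.3 = 0.0168
  Condition Delta: 0.094 × 0.098 = 0.009212
  Condition Beta: 0.146 × 0.49 = 0.07154
  Condition Gamma: 0.42 × 0.047 = 0.01974
Total = 0.165522.
Largest term belongs to Condition Beta, so Condition Beta is most probable.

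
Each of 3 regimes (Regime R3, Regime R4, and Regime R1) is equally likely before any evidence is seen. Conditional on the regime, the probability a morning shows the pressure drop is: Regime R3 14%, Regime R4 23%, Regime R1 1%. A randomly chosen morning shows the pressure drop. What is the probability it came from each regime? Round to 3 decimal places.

Regime R3 0.368, Regime R4 0.605, Regime R1 0.026

Since the prior is uniform, the posterior is proportional to the likelihood:
  Regime R3: 0.14
  Regime R4: 0.23
  Regime R1: 0.01
Sum = 0.38.
P(Regime R3 | drop) = 0.14/0.38 ≈ 0.368
P(Regime R4 | drop) = 0.23/0.38 ≈ 0.605
P(Regime R1 | drop) = 0.01/0.38 ≈ 0.026
(Check: 0.368+0.605+0.026 = 0.999.)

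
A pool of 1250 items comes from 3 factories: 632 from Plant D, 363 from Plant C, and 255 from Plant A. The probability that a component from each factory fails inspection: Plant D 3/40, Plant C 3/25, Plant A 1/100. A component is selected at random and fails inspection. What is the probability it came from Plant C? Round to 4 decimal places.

0.4658

Unnormalized posteriors (prior × likelihood):
  Plant D: 0.5056 × 0.075 = 0.03792
  Plant C: 0.2904 × 0.12 = 0.034848
  Plant A: 0.204 × 0.01 = 0.00204
Total = 0.074808.
P(Plant C | evidence) = 0.034848 / 0.074808 ≈ 0.4658.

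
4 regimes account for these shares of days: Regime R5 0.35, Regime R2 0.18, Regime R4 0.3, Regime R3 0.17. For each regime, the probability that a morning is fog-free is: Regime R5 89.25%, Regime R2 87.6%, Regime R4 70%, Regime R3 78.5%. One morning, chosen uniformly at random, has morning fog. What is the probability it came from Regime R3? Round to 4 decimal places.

Taking complements, P(fog | each) = Regime R5 0.1075, Regime R2 0.124, Regime R4 0.3, Regime R3 0.215.
Prior × likelihood for each hypothesis:
  Regime R5: 0.35 × 0.1075 = 0.037625
  Regime R2: 0.18 × 0.124 = 0.02232
  Regime R4: 0.3 × 0.3 = 0.09
  Regime R3: 0.17 × 0.215 = 0.03655
Sum = 0.186495.
P(Regime R3 | evidence) = 0.03655 / 0.186495 ≈ 0.1960.

0.1960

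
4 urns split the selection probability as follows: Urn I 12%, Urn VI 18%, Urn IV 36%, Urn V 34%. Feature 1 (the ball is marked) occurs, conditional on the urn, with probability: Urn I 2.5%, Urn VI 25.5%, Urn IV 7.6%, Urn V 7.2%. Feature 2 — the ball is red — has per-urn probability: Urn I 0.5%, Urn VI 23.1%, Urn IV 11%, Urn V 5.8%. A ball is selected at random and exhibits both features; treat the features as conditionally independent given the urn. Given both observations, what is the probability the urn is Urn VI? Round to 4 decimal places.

0.7046

Unnormalized posteriors (prior × likelihood):
  Urn I: 0.12 × 0.025 × 0.005 = 0.000015
  Urn VI: 0.18 × 0.255 × 0.231 = 0.0106029
  Urn IV: 0.36 × 0.076 × 0.11 = 0.0030096
  Urn V: 0.34 × 0.072 × 0.058 = 0.00141984
Total = 0.01504734.
P(Urn VI | evidence) = 0.0106029 / 0.01504734 ≈ 0.7046.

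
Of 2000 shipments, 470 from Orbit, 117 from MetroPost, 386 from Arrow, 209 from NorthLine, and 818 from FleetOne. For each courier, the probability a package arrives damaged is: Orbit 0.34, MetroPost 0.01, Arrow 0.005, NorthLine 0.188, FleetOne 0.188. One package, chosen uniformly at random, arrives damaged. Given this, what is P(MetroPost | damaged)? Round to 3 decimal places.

Unnormalized posteriors (prior × likelihood):
  Orbit: 0.235 × 0.34 = 0.0799
  MetroPost: 0.0585 × 0.01 = 0.000585
  Arrow: 0.193 × 0.005 = 0.000965
  NorthLine: 0.1045 × 0.188 = 0.019646
  FleetOne: 0.409 × 0.188 = 0.076892
Normalizing constant = 0.177988.
P(MetroPost | evidence) = 0.000585 / 0.177988 ≈ 0.003.

0.003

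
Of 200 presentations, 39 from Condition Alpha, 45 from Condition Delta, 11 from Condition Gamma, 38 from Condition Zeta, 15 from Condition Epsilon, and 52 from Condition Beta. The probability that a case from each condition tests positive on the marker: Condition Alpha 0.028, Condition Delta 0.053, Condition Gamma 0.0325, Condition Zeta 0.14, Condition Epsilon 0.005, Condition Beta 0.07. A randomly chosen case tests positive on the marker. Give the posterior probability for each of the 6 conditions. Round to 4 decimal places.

Condition Alpha 0.0849, Condition Delta 0.1853, Condition Gamma 0.0278, Condition Zeta 0.4134, Condition Epsilon 0.0058, Condition Beta 0.2828

Prior × likelihood for each hypothesis:
  Condition Alpha: 0.195 × 0.028 = 0.00546
  Condition Delta: 0.225 × 0.053 = 0.011925
  Condition Gamma: 0.055 × 0.0325 = 0.0017875
  Condition Zeta: 0.19 × 0.14 = 0.0266
  Condition Epsilon: 0.075 × 0.005 = 0.000375
  Condition Beta: 0.26 × 0.07 = 0.0182
Total = 0.0643475.
P(Condition Alpha | marker-positive) = 0.00546/0.0643475 ≈ 0.0849
P(Condition Delta | marker-positive) = 0.011925/0.0643475 ≈ 0.1853
P(Condition Gamma | marker-positive) = 0.0017875/0.0643475 ≈ 0.0278
P(Condition Zeta | marker-positive) = 0.0266/0.0643475 ≈ 0.4134
P(Condition Epsilon | marker-positive) = 0.000375/0.0643475 ≈ 0.0058
P(Condition Beta | marker-positive) = 0.0182/0.0643475 ≈ 0.2828
(Check: 0.0849+0.1853+0.0278+0.4134+0.0058+0.2828 = 1.0000.)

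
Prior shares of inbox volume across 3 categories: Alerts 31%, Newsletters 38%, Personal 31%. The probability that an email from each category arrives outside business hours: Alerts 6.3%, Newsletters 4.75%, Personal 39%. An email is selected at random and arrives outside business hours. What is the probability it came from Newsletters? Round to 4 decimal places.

0.1139

Prior × likelihood for each hypothesis:
  Alerts: 0.31 × 0.063 = 0.01953
  Newsletters: 0.38 × 0.0475 = 0.01805
  Personal: 0.31 × 0.39 = 0.1209
Total = 0.15848.
P(Newsletters | evidence) = 0.01805 / 0.15848 ≈ 0.1139.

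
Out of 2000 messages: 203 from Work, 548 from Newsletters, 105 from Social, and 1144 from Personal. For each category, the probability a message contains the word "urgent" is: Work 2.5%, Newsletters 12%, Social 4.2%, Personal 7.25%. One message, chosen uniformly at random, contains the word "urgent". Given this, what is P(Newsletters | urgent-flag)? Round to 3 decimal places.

0.416

By Bayes' rule, posterior ∝ prior × likelihood:
  Work: 0.1015 × 0.025 = 0.0025375
  Newsletters: 0.274 × 0.12 = 0.03288
  Social: 0.0525 × 0.042 = 0.002205
  Personal: 0.572 × 0.0725 = 0.04147
Sum = 0.0790925.
P(Newsletters | evidence) = 0.03288 / 0.0790925 ≈ 0.416.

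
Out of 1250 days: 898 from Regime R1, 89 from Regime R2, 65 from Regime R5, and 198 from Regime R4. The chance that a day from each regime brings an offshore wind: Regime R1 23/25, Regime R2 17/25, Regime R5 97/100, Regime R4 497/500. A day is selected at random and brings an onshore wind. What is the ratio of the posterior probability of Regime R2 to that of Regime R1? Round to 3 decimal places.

Taking complements, P(onshore | each) = Regime R1 0.08, Regime R2 0.32, Regime R5 0.03, Regime R4 0.006.
By Bayes' rule, posterior ∝ prior × likelihood:
  Regime R1: 0.7184 × 0.08 = 0.057472
  Regime R2: 0.0712 × 0.32 = 0.022784
  Regime R5: 0.052 × 0.03 = 0.00156
  Regime R4: 0.1584 × 0.006 = 0.0009504
Normalizing constant = 0.0827664.
The ratio is 0.022784 / 0.057472 (the normalizer cancels) = 0.396.

0.396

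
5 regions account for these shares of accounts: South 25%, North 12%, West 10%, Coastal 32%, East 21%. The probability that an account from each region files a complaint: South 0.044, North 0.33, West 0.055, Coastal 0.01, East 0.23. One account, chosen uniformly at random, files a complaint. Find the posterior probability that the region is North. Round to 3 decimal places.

Compute prior × likelihood for every hypothesis:
  South: 0.25 × 0.044 = 0.011
  North: 0.12 × 0.33 = 0.0396
  West: 0.1 × 0.055 = 0.0055
  Coastal: 0.32 × 0.01 = 0.0032
  East: 0.21 × 0.23 = 0.0483
Total = 0.1076.
P(North | evidence) = 0.0396 / 0.1076 ≈ 0.368.

0.368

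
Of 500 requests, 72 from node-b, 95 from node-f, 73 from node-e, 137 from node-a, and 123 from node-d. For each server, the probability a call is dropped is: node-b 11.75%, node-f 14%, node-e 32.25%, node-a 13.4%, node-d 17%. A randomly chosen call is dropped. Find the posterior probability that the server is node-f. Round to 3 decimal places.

0.157

Prior × likelihood for each hypothesis:
  node-b: 0.144 × 0.1175 = 0.01692
  node-f: 0.19 × 0.14 = 0.0266
  node-e: 0.146 × 0.3225 = 0.047085
  node-a: 0.274 × 0.134 = 0.036716
  node-d: 0.246 × 0.17 = 0.04182
Sum = 0.169141.
P(node-f | evidence) = 0.0266 / 0.169141 ≈ 0.157.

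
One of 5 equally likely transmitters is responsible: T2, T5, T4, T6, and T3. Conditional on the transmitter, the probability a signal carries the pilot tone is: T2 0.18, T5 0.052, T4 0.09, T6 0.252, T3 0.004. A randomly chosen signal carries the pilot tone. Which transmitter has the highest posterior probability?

T6

With a uniform prior (1/5 each), posterior ∝ likelihood:
  T2: 0.18
  T5: 0.052
  T4: 0.09
  T6: 0.252
  T3: 0.004
Total = 0.578.
Largest term belongs to T6, so T6 is most probable.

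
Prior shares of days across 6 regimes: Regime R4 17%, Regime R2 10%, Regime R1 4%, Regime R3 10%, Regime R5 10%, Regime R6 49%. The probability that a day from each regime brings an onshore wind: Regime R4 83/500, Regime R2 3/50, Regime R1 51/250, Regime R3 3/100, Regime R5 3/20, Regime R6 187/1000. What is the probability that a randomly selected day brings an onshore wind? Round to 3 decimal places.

0.152

Prior × likelihood for each hypothesis:
  Regime R4: 0.17 × 0.166 = 0.02822
  Regime R2: 0.1 × 0.06 = 0.006
  Regime R1: 0.04 × 0.204 = 0.00816
  Regime R3: 0.1 × 0.03 = 0.003
  Regime R5: 0.1 × 0.15 = 0.015
  Regime R6: 0.49 × 0.187 = 0.09163
P(onshore) = 0.02822 + 0.006 + 0.00816 + 0.003 + 0.015 + 0.09163 = 0.15201 → 0.152.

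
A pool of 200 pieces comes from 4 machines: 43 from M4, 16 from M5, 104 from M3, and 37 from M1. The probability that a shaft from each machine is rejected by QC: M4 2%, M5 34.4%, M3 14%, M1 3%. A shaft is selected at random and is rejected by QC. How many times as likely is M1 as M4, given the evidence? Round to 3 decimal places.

1.291

Prior × likelihood for each hypothesis:
  M4: 0.215 × 0.02 = 0.0043
  M5: 0.08 × 0.344 = 0.02752
  M3: 0.52 × 0.14 = 0.0728
  M1: 0.185 × 0.03 = 0.00555
Normalizing constant = 0.11017.
The ratio is 0.00555 / 0.0043 (the normalizer cancels) = 1.291.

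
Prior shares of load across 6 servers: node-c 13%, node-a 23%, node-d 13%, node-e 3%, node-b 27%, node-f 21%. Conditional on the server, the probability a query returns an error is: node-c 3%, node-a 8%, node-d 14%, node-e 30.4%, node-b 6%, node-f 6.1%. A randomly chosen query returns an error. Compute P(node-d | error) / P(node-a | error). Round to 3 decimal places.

Unnormalized posteriors (prior × likelihood):
  node-c: 0.13 × 0.03 = 0.0039
  node-a: 0.23 × 0.08 = 0.0184
  node-d: 0.13 × 0.14 = 0.0182
  node-e: 0.03 × 0.304 = 0.00912
  node-b: 0.27 × 0.06 = 0.0162
  node-f: 0.21 × 0.061 = 0.01281
Normalizing constant = 0.07863.
The ratio is 0.0182 / 0.0184 (the normalizer cancels) = 0.989.

0.989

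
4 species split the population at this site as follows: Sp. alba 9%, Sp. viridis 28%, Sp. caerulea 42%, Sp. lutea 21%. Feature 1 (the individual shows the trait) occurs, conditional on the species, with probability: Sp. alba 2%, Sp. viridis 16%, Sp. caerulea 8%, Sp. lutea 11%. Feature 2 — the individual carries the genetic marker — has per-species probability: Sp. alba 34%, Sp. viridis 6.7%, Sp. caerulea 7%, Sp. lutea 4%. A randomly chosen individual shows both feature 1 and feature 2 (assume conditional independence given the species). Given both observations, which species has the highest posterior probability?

Sp. viridis

Compute prior × likelihood for every hypothesis:
  Sp. alba: 0.09 × 0.02 × 0.34 = 0.000612
  Sp. viridis: 0.28 × 0.16 × 0.067 = 0.0030016
  Sp. caerulea: 0.42 × 0.08 × 0.07 = 0.002352
  Sp. lutea: 0.21 × 0.11 × 0.04 = 0.000924
Normalizing constant = 0.0068896.
Largest term belongs to Sp. viridis, so Sp. viridis is most probable.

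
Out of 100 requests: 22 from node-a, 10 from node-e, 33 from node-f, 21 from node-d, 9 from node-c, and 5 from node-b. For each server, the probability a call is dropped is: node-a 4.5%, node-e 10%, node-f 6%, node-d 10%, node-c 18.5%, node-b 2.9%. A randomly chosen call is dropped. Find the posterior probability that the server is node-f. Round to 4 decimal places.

0.2513

Compute prior × likelihood for every hypothesis:
  node-a: 0.22 × 0.045 = 0.0099
  node-e: 0.1 × 0.1 = 0.01
  node-f: 0.33 × 0.06 = 0.0198
  node-d: 0.21 × 0.1 = 0.021
  node-c: 0.09 × 0.185 = 0.01665
  node-b: 0.05 × 0.029 = 0.00145
Total = 0.0788.
P(node-f | evidence) = 0.0198 / 0.0788 ≈ 0.2513.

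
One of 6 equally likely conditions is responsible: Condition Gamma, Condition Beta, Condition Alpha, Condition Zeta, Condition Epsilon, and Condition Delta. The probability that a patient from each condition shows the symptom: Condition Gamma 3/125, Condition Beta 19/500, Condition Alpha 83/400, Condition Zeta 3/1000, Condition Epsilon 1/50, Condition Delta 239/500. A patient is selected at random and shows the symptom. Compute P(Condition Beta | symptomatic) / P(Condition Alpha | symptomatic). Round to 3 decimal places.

With a uniform prior (1/6 each), posterior ∝ likelihood:
  Condition Gamma: 0.024
  Condition Beta: 0.038
  Condition Alpha: 0.2075
  Condition Zeta: 0.003
  Condition Epsilon: 0.02
  Condition Delta: 0.478
Total = 0.7705.
The ratio is 0.038 / 0.2075 (the normalizer cancels) = 0.183.

0.183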